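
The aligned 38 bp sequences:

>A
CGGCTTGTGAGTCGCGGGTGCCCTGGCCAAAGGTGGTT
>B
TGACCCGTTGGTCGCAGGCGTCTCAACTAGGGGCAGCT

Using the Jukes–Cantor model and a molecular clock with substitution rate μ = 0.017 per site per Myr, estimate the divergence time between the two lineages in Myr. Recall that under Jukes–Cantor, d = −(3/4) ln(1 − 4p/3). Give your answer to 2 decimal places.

The sequences differ at 19 of 38 sites, so p = 19/38 = 0.5.
d = −(3/4) ln(1 − 4p/3) = −0.75 ln(1 − 0.666667) = −0.75 ln(0.333333)
  = −0.75 × (-1.098613) = 0.823960 substitutions/site.
Under a molecular clock d = 2μt, so t = d/(2μ) = 0.823960 / (2 × 0.017) = 24.23 Myr.

24.23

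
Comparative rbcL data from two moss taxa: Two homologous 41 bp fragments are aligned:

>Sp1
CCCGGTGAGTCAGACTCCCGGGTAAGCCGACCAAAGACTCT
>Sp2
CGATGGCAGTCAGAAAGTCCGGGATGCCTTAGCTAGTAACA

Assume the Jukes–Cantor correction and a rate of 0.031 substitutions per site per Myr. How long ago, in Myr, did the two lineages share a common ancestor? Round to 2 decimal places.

15.20

The sequences differ at 22 of 41 sites, so p = 22/41 ≈ 0.536585.
d = −(3/4) ln(1 − 4p/3) = −0.75 ln(1 − 0.715447) = −0.75 ln(0.284553)
  = −0.75 × (-1.256836) = 0.942627 substitutions/site.
Under a molecular clock d = 2μt, so t = d/(2μ) = 0.942627 / (2 × 0.031) = 15.20 Myr.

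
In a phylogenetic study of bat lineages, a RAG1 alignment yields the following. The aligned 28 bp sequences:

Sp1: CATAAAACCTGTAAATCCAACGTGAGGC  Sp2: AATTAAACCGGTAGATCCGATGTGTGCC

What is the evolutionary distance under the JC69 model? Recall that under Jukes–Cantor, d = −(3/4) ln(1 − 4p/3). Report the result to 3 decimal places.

The sequences differ at 8 of 28 sites (1, 4, 10, 14, 19, 21, 25, 27), so p = 8/28 ≈ 0.285714.
d = −(3/4) ln(1 − 4p/3) = −0.75 ln(1 − 0.380952) = −0.75 ln(0.619048)
  = −0.75 × (-0.479572) = 0.359679 substitutions/site.

0.360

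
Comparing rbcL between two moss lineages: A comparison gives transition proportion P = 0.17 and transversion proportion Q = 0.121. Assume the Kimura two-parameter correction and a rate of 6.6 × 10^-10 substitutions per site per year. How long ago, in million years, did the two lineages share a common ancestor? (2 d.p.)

Under the Kimura two-parameter model, d = −½ ln(1 − 2P − Q) − ¼ ln(1 − 2Q).
1 − 2P − Q = 0.539, giving −½ ln(0.539) = 0.309020.
1 − 2Q = 0.758, giving −¼ ln(0.758) = 0.069268.
d = 0.309020 + 0.069268 = 0.378288.
Under a molecular clock d = 2μt, so t = d/(2μ) = 0.378288 / (2 × 6.6 × 10^-10) = 286.58 million years.

286.58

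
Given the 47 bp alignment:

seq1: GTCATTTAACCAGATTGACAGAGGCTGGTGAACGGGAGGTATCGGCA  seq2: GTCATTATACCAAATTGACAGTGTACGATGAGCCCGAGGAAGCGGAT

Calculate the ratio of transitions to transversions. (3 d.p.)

Transitions are A↔G and C↔T; transversions are all other mismatches.
Transitions: 4. Transversions: 11.
R = 4/11 = 0.363636… ≈ 0.364 (to 3 d.p.).

0.364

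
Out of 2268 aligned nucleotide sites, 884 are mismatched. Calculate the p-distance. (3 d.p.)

0.390

p = 884/2268 = 0.389770… ≈ 0.390 (to 3 d.p.).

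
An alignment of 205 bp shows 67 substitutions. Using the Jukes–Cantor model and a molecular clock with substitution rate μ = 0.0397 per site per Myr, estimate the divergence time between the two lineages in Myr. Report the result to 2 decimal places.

p = 67/205 ≈ 0.326829.
d = −(3/4) ln(1 − 4p/3) = −0.75 ln(1 − 0.435772) = −0.75 ln(0.564228)
  = −0.75 × (-0.572297) = 0.429223 substitutions/site.
Under a molecular clock d = 2μt, so t = d/(2μ) = 0.429223 / (2 × 0.0397) = 5.41 Myr.

5.41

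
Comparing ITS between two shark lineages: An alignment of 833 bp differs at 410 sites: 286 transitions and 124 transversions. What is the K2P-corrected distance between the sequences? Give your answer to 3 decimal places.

P = 286/833 ≈ 0.343337 and Q = 124/833 ≈ 0.14886.
Under the Kimura two-parameter model, d = −½ ln(1 − 2P − Q) − ¼ ln(1 − 2Q).
1 − 2P − Q = 0.164466, giving −½ ln(0.164466) = 0.902526.
1 − 2Q = 0.70228, giving −¼ ln(0.70228) = 0.088356.
d = 0.902526 + 0.088356 = 0.990882.

0.991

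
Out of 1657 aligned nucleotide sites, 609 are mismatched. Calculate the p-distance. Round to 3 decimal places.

0.368

p = 609/1657 = 0.367531… ≈ 0.368 (to 3 d.p.).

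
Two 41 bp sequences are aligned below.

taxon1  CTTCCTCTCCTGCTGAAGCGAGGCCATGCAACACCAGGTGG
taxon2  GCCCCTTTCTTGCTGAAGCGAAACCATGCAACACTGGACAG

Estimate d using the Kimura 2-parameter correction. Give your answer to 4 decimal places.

0.4241

Of 41 sites, 11 differences are transitions and 1 are transversions, so P = 11/41 ≈ 0.268293 and Q = 1/41 ≈ 0.02439.
Under the Kimura two-parameter model, d = −½ ln(1 − 2P − Q) − ¼ ln(1 − 2Q).
1 − 2P − Q = 0.439024, giving −½ ln(0.439024) = 0.411601.
1 − 2Q = 0.95122, giving −¼ ln(0.95122) = 0.012502.
d = 0.411601 + 0.012502 = 0.424103.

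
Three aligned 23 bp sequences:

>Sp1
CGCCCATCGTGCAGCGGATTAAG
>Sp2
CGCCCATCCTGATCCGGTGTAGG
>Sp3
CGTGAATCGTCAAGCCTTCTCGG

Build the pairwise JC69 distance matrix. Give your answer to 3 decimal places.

Sp1–Sp2: 7/23 sites differ → p ≈ 0.304348, d = −0.75 ln(1 − 0.405797) = 0.390401 ≈ 0.390.
Sp1–Sp3: 11/23 sites differ → p ≈ 0.478261, d = −0.75 ln(1 − 0.637681) = 0.761423 ≈ 0.761.
Sp2–Sp3: 11/23 sites differ → p ≈ 0.478261, d = −0.75 ln(1 − 0.637681) = 0.761423 ≈ 0.761.

d(Sp1,Sp2) = 0.390, d(Sp1,Sp3) = 0.761, d(Sp2,Sp3) = 0.761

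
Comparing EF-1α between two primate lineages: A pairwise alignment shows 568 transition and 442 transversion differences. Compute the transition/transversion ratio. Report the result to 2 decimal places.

R = 568/442 = 1.285067… ≈ 1.29 (to 2 d.p.).

1.29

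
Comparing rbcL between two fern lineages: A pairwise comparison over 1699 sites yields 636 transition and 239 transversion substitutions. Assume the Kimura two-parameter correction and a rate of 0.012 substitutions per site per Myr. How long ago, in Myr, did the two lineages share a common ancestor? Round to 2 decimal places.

49.30

P = 636/1699 ≈ 0.374338 and Q = 239/1699 ≈ 0.140671.
Under the Kimura two-parameter model, d = −½ ln(1 − 2P − Q) − ¼ ln(1 − 2Q).
1 − 2P − Q = 0.110653, giving −½ ln(0.110653) = 1.100678.
1 − 2Q = 0.718658, giving −¼ ln(0.718658) = 0.082592.
d = 1.100678 + 0.082592 = 1.183270.
Under a molecular clock d = 2μt, so t = d/(2μ) = 1.183270 / (2 × 0.012) = 49.30 Myr.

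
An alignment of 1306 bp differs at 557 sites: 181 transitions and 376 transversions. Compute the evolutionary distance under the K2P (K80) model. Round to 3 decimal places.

P = 181/1306 ≈ 0.138591 and Q = 376/1306 ≈ 0.287902.
Under the Kimura two-parameter model, d = −½ ln(1 − 2P − Q) − ¼ ln(1 − 2Q).
1 − 2P − Q = 0.434916, giving −½ ln(0.434916) = 0.416301.
1 − 2Q = 0.424196, giving −¼ ln(0.424196) = 0.214390.
d = 0.416301 + 0.214390 = 0.630691.

0.631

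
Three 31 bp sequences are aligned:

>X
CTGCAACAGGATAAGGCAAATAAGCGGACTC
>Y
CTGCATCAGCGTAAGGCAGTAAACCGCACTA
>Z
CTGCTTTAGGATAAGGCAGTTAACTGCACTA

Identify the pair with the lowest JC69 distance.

Y and Z

X–Y: 9/31 differ, p = 0.290, d = 0.367.
X–Z: 9/31 differ, p = 0.290, d = 0.367.
Y–Z: 6/31 differ, p = 0.194, d = 0.224.
The smallest distance is between Y and Z.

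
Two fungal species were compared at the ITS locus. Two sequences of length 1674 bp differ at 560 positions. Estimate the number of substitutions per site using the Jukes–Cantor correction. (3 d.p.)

p = 560/1674 ≈ 0.334528.
d = −(3/4) ln(1 − 4p/3) = −0.75 ln(1 − 0.446037) = −0.75 ln(0.553963)
  = −0.75 × (-0.590657) = 0.442993 substitutions/site.

0.443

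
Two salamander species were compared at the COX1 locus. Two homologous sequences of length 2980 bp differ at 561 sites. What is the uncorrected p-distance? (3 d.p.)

p = 561/2980 = 0.188255… ≈ 0.188 (to 3 d.p.).

0.188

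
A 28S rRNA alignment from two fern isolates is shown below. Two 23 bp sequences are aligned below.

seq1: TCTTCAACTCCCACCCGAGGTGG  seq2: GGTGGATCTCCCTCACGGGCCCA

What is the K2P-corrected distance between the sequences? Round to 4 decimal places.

0.9095

Of 23 sites, 3 differences are transitions and 9 are transversions, so P = 3/23 ≈ 0.130435 and Q = 9/23 ≈ 0.391304.
Under the Kimura two-parameter model, d = −½ ln(1 − 2P − Q) − ¼ ln(1 − 2Q).
1 − 2P − Q = 0.347826, giving −½ ln(0.347826) = 0.528026.
1 − 2Q = 0.217392, giving −¼ ln(0.217392) = 0.381513.
d = 0.528026 + 0.381513 = 0.909539.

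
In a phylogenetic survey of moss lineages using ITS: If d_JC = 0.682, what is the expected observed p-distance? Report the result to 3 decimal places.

0.448

p = (3/4)(1 − e^(−4d/3)) = 0.75 × (1 − e^(-0.909333)) = 0.75 × (1 − 0.402793) = 0.447905.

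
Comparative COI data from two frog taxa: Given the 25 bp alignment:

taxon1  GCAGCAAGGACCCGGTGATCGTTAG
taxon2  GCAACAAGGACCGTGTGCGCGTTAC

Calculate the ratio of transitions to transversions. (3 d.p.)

0.200

Transitions are A↔G and C↔T; transversions are all other mismatches.
Transitions: 1. Transversions: 5.
R = 1/5 = 0.200.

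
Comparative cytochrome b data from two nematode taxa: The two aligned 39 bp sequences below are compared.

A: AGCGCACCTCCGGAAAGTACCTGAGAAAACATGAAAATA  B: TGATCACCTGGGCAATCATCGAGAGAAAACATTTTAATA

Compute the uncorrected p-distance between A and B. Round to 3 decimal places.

0.385

The sequences differ at 15 of 39 positions.
p = 15/39 = 0.384615… ≈ 0.385 (to 3 d.p.).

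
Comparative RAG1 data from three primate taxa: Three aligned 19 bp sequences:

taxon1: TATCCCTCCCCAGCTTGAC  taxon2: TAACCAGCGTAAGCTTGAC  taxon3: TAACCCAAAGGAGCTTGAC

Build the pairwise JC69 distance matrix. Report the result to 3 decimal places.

d(taxon1,taxon2) = 0.410, d(taxon1,taxon3) = 0.410, d(taxon2,taxon3) = 0.410

taxon1–taxon2: 6/19 sites differ → p ≈ 0.315789, d = −0.75 ln(1 − 0.421052) = 0.409907 ≈ 0.410.
taxon1–taxon3: 6/19 sites differ → p ≈ 0.315789, d = −0.75 ln(1 − 0.421052) = 0.409907 ≈ 0.410.
taxon2–taxon3: 6/19 sites differ → p ≈ 0.315789, d = −0.75 ln(1 − 0.421052) = 0.409907 ≈ 0.410.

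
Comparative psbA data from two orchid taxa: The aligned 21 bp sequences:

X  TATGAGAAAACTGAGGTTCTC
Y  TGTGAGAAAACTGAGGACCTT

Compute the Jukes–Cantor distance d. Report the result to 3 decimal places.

0.220

The sequences differ at 4 of 21 sites (2, 17, 18, 21), so p = 4/21 ≈ 0.190476.
d = −(3/4) ln(1 − 4p/3) = −0.75 ln(1 − 0.253968) = −0.75 ln(0.746032)
  = −0.75 × (-0.292987) = 0.219740 substitutions/site.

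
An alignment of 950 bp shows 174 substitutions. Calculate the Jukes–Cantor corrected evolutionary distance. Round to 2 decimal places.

p = 174/950 ≈ 0.183158.
d = −(3/4) ln(1 − 4p/3) = −0.75 ln(1 − 0.244211) = −0.75 ln(0.755789)
  = −0.75 × (-0.279993) = 0.209995 substitutions/site.

0.21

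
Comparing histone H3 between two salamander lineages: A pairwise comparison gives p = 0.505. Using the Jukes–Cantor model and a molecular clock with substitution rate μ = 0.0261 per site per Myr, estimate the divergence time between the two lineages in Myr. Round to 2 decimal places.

d = −(3/4) ln(1 − 4p/3) = −0.75 ln(1 − 0.673333) = −0.75 ln(0.326667)
  = −0.75 × (-1.118814) = 0.839111 substitutions/site.
Under a molecular clock d = 2μt, so t = d/(2μ) = 0.839111 / (2 × 0.0261) = 16.07 Myr.

16.07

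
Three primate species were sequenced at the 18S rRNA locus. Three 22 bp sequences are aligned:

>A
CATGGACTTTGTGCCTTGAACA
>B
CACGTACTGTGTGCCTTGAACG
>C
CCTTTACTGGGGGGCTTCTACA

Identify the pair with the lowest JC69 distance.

A–B: 4/22 differ, p = 0.182, d = 0.208.
A–C: 9/22 differ, p = 0.409, d = 0.591.
B–C: 9/22 differ, p = 0.409, d = 0.591.
The smallest distance is between A and B.

A and B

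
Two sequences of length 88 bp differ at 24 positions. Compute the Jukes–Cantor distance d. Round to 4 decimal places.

p = 24/88 ≈ 0.272727.
d = −(3/4) ln(1 − 4p/3) = −0.75 ln(1 − 0.363636) = −0.75 ln(0.636364)
  = −0.75 × (-0.451985) = 0.338989 substitutions/site.

0.3390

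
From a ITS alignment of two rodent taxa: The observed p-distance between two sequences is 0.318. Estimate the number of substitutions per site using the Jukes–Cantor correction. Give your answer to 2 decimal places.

d = −(3/4) ln(1 − 4p/3) = −0.75 ln(1 − 0.424) = −0.75 ln(0.576)
  = −0.75 × (-0.551648) = 0.413736 substitutions/site.

0.41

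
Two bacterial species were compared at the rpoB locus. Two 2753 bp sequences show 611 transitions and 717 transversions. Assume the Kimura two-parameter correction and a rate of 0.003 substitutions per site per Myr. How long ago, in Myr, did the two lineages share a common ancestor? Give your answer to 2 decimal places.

P = 611/2753 ≈ 0.22194 and Q = 717/2753 ≈ 0.260443.
Under the Kimura two-parameter model, d = −½ ln(1 − 2P − Q) − ¼ ln(1 − 2Q).
1 − 2P − Q = 0.295677, giving −½ ln(0.295677) = 0.609244.
1 − 2Q = 0.479114, giving −¼ ln(0.479114) = 0.183954.
d = 0.609244 + 0.183954 = 0.793198.
Under a molecular clock d = 2μt, so t = d/(2μ) = 0.793198 / (2 × 0.003) = 132.20 Myr.

132.20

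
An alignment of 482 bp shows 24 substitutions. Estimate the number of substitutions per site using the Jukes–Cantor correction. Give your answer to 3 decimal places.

0.052

p = 24/482 ≈ 0.049793.
d = −(3/4) ln(1 − 4p/3) = −0.75 ln(1 − 0.066391) = −0.75 ln(0.933609)
  = −0.75 × (-0.068698) = 0.051524 substitutions/site.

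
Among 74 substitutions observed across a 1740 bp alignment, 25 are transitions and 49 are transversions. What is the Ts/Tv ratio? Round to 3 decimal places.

R = 25/49 = 0.510204… ≈ 0.510 (to 3 d.p.).

0.510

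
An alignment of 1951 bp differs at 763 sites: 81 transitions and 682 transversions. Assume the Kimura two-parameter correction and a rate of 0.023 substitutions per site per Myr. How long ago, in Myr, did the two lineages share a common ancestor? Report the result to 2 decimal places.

12.69

P = 81/1951 ≈ 0.041517 and Q = 682/1951 ≈ 0.349564.
Under the Kimura two-parameter model, d = −½ ln(1 − 2P − Q) − ¼ ln(1 − 2Q).
1 − 2P − Q = 0.567402, giving −½ ln(0.567402) = 0.283344.
1 − 2Q = 0.300872, giving −¼ ln(0.300872) = 0.300268.
d = 0.283344 + 0.300268 = 0.583612.
Under a molecular clock d = 2μt, so t = d/(2μ) = 0.583612 / (2 × 0.023) = 12.69 Myr.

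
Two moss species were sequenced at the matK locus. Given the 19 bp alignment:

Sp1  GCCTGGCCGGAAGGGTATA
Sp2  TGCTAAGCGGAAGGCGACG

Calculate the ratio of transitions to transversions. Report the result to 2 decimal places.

Transitions are A↔G and C↔T; transversions are all other mismatches.
Transitions: 4. Transversions: 5.
R = 4/5 = 0.80.

0.80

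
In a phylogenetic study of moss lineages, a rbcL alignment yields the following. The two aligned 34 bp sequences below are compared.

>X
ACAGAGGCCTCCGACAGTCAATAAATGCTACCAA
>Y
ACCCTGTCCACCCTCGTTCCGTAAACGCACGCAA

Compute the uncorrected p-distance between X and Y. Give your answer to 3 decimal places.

The sequences differ at 15 of 34 positions.
p = 15/34 = 0.441176… ≈ 0.441 (to 3 d.p.).

0.441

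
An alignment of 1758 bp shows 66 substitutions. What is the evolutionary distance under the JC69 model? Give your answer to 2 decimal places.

0.04

p = 66/1758 ≈ 0.037543.
d = −(3/4) ln(1 − 4p/3) = −0.75 ln(1 − 0.050057) = −0.75 ln(0.949943)
  = −0.75 × (-0.051353) = 0.038515 substitutions/site.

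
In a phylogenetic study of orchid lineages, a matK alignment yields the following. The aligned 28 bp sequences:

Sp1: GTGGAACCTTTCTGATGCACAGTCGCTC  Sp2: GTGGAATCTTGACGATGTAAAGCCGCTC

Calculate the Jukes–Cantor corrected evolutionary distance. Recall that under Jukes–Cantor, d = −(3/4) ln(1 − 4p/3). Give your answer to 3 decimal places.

0.304

The sequences differ at 7 of 28 sites (7, 11, 12, 13, 18, 20, 23), so p = 7/28 = 0.25.
d = −(3/4) ln(1 − 4p/3) = −0.75 ln(1 − 0.333333) = −0.75 ln(0.666667)
  = −0.75 × (-0.405465) = 0.304099 substitutions/site.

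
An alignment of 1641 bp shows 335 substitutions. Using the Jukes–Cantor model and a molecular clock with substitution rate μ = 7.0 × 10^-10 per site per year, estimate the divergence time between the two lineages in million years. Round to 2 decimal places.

p = 335/1641 ≈ 0.204144.
d = −(3/4) ln(1 − 4p/3) = −0.75 ln(1 − 0.272192) = −0.75 ln(0.727808)
  = −0.75 × (-0.317718) = 0.238289 substitutions/site.
Under a molecular clock d = 2μt, so t = d/(2μ) = 0.238289 / (2 × 7.0 × 10^-10) = 170.21 million years.

170.21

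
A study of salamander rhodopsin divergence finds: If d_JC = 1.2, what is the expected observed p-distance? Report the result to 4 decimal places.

0.5986

p = (3/4)(1 − e^(−4d/3)) = 0.75 × (1 − e^(-1.6)) = 0.75 × (1 − 0.201897) = 0.598577.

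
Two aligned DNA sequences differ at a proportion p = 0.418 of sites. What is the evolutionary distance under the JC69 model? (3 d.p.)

d = −(3/4) ln(1 − 4p/3) = −0.75 ln(1 − 0.557333) = −0.75 ln(0.442667)
  = −0.75 × (-0.814937) = 0.611203 substitutions/site.

0.611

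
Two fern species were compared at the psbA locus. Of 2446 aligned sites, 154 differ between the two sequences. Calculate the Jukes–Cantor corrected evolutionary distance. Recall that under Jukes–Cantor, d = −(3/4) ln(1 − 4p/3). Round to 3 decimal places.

0.066

p = 154/2446 ≈ 0.06296.
d = −(3/4) ln(1 − 4p/3) = −0.75 ln(1 − 0.083947) = −0.75 ln(0.916053)
  = −0.75 × (-0.087681) = 0.065761 substitutions/site.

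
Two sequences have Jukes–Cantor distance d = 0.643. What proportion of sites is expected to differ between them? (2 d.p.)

0.43

p = (3/4)(1 − e^(−4d/3)) = 0.75 × (1 − e^(-0.857333)) = 0.75 × (1 − 0.424292) = 0.431781.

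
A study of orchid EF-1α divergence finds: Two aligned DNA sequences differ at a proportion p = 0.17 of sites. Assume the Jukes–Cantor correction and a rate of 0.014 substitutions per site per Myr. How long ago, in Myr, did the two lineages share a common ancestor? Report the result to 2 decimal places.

6.89

d = −(3/4) ln(1 − 4p/3) = −0.75 ln(1 − 0.226667) = −0.75 ln(0.773333)
  = −0.75 × (-0.257046) = 0.192785 substitutions/site.
Under a molecular clock d = 2μt, so t = d/(2μ) = 0.192785 / (2 × 0.014) = 6.89 Myr.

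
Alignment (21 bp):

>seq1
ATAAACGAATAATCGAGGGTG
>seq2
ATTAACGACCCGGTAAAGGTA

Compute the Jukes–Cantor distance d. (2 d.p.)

The sequences differ at 10 of 21 sites (3, 9, 10, 11, 12, 13, 14, 15, 17, 21), so p = 10/21 ≈ 0.47619.
d = −(3/4) ln(1 − 4p/3) = −0.75 ln(1 − 0.63492) = −0.75 ln(0.36508)
  = −0.75 × (-1.007639) = 0.755729 substitutions/site.

0.76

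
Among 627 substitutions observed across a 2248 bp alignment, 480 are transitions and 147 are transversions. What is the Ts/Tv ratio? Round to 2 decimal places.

3.27

R = 480/147 = 3.265306… ≈ 3.27 (to 2 d.p.).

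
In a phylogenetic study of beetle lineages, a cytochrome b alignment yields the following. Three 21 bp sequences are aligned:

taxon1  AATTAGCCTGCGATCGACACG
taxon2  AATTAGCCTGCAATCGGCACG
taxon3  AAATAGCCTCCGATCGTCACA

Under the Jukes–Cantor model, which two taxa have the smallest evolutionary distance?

taxon1 and taxon2

taxon1–taxon2: 2/21 differ, p = 0.095, d = 0.102.
taxon1–taxon3: 4/21 differ, p = 0.190, d = 0.220.
taxon2–taxon3: 5/21 differ, p = 0.238, d = 0.286.
The smallest distance is between taxon1 and taxon2.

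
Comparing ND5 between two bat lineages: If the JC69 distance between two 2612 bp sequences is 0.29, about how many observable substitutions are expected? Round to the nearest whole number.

Invert JC69: p = (3/4)(1 − e^(−4d/3)) = 0.75 × (1 − e^(-0.386667)) = 0.75 × (1 − 0.679317) = 0.240512.
Expected differing sites = pL ≈ 0.240512 × 2612 = 628.217344 ≈ 628.

628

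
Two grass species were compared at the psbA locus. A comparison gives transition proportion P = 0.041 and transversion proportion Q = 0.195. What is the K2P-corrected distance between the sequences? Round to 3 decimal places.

Under the Kimura two-parameter model, d = −½ ln(1 − 2P − Q) − ¼ ln(1 − 2Q).
1 − 2P − Q = 0.723, giving −½ ln(0.723) = 0.162173.
1 − 2Q = 0.61, giving −¼ ln(0.61) = 0.123574.
d = 0.162173 + 0.123574 = 0.285747.

0.286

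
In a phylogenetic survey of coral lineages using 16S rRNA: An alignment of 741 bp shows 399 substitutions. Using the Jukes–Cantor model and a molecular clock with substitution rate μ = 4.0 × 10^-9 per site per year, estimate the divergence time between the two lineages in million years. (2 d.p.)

p = 399/741 ≈ 0.538462.
d = −(3/4) ln(1 − 4p/3) = −0.75 ln(1 − 0.717949) = −0.75 ln(0.282051)
  = −0.75 × (-1.265667) = 0.949250 substitutions/site.
Under a molecular clock d = 2μt, so t = d/(2μ) = 0.949250 / (2 × 4.0 × 10^-9) = 118.66 million years.

118.66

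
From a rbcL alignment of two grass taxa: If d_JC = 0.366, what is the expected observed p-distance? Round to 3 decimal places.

p = (3/4)(1 − e^(−4d/3)) = 0.75 × (1 − e^(-0.488)) = 0.75 × (1 − 0.613853) = 0.289610.

0.290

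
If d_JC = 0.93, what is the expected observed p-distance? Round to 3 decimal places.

p = (3/4)(1 − e^(−4d/3)) = 0.75 × (1 − e^(-1.24)) = 0.75 × (1 − 0.289384) = 0.532962.

0.533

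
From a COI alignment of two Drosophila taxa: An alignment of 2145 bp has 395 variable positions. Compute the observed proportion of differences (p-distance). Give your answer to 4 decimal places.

p = 395/2145 = 0.184149… ≈ 0.1841 (to 4 d.p.).

0.1841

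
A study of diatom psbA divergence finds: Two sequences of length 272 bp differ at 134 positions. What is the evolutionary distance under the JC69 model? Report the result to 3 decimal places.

0.802

p = 134/272 ≈ 0.492647.
d = −(3/4) ln(1 − 4p/3) = −0.75 ln(1 − 0.656863) = −0.75 ln(0.343137)
  = −0.75 × (-1.069625) = 0.802219 substitutions/site.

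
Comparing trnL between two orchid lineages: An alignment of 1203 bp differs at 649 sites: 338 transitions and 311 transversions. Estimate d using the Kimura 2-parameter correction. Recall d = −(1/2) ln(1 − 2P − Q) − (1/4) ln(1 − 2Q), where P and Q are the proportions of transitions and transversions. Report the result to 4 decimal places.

P = 338/1203 ≈ 0.280964 and Q = 311/1203 ≈ 0.25852.
Under the Kimura two-parameter model, d = −½ ln(1 − 2P − Q) − ¼ ln(1 − 2Q).
1 − 2P − Q = 0.179552, giving −½ ln(0.179552) = 0.858645.
1 − 2Q = 0.48296, giving −¼ ln(0.48296) = 0.181955.
d = 0.858645 + 0.181955 = 1.040600.

1.0406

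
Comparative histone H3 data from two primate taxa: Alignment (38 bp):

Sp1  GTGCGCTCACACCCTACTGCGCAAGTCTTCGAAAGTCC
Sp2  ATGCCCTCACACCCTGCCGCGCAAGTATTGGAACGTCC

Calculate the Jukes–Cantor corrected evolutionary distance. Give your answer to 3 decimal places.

0.211

The sequences differ at 7 of 38 sites (1, 5, 16, 18, 27, 30, 34), so p = 7/38 ≈ 0.184211.
d = −(3/4) ln(1 − 4p/3) = −0.75 ln(1 − 0.245615) = −0.75 ln(0.754385)
  = −0.75 × (-0.281852) = 0.211389 substitutions/site.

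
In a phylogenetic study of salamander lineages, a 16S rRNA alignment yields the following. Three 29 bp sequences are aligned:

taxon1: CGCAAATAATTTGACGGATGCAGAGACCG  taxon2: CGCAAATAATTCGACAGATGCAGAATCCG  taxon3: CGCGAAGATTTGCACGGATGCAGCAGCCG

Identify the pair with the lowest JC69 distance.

taxon1 and taxon2

taxon1–taxon2: 4/29 differ, p = 0.138, d = 0.152.
taxon1–taxon3: 8/29 differ, p = 0.276, d = 0.344.
taxon2–taxon3: 8/29 differ, p = 0.276, d = 0.344.
The smallest distance is between taxon1 and taxon2.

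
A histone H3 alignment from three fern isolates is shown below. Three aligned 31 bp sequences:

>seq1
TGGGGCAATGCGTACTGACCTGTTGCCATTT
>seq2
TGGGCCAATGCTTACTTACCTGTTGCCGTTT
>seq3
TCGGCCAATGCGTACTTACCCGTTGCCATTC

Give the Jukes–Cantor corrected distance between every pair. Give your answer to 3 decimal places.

seq1–seq2: 4/31 sites differ → p ≈ 0.129032, d = −0.75 ln(1 − 0.172043) = 0.141596 ≈ 0.142.
seq1–seq3: 5/31 sites differ → p ≈ 0.16129, d = −0.75 ln(1 − 0.215053) = 0.181604 ≈ 0.182.
seq2–seq3: 5/31 sites differ → p ≈ 0.16129, d = −0.75 ln(1 − 0.215053) = 0.181604 ≈ 0.182.

d(seq1,seq2) = 0.142, d(seq1,seq3) = 0.182, d(seq2,seq3) = 0.182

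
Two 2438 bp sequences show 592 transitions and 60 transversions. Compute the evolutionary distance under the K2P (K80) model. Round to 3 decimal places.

P = 592/2438 ≈ 0.242822 and Q = 60/2438 ≈ 0.02461.
Under the Kimura two-parameter model, d = −½ ln(1 − 2P − Q) − ¼ ln(1 − 2Q).
1 − 2P − Q = 0.489746, giving −½ ln(0.489746) = 0.356934.
1 − 2Q = 0.95078, giving −¼ ln(0.95078) = 0.012618.
d = 0.356934 + 0.012618 = 0.369552.

0.370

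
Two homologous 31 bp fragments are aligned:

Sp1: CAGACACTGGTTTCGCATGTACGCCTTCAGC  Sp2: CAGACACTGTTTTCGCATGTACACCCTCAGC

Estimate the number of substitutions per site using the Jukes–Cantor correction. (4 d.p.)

0.1036

The sequences differ at 3 of 31 sites (10, 23, 26), so p = 3/31 ≈ 0.096774.
d = −(3/4) ln(1 − 4p/3) = −0.75 ln(1 − 0.129032) = −0.75 ln(0.870968)
  = −0.75 × (-0.138150) = 0.103613 substitutions/site.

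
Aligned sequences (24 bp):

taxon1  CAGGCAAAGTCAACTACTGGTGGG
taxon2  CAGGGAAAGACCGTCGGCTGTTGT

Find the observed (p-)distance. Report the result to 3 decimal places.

0.500

The sequences differ at 12 of 24 positions.
p = 12/24 = 0.500.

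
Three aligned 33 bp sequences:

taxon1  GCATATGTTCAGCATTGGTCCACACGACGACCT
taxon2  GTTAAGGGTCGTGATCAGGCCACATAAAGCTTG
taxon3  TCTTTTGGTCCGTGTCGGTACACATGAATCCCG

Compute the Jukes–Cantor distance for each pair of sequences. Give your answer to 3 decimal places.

d(taxon1,taxon2) = 0.974, d(taxon1,taxon3) = 0.625, d(taxon2,taxon3) = 0.780

taxon1–taxon2: 18/33 sites differ → p ≈ 0.545455, d = −0.75 ln(1 − 0.727273) = 0.974463 ≈ 0.974.
taxon1–taxon3: 14/33 sites differ → p ≈ 0.424242, d = −0.75 ln(1 − 0.565656) = 0.625439 ≈ 0.625.
taxon2–taxon3: 16/33 sites differ → p ≈ 0.484848, d = −0.75 ln(1 − 0.646464) = 0.779827 ≈ 0.780.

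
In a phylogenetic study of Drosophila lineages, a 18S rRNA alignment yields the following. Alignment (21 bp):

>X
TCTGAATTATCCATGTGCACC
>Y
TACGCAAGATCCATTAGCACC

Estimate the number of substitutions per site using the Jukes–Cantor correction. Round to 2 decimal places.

The sequences differ at 7 of 21 sites (2, 3, 5, 7, 8, 15, 16), so p = 7/21 ≈ 0.333333.
d = −(3/4) ln(1 − 4p/3) = −0.75 ln(1 − 0.444444) = −0.75 ln(0.555556)
  = −0.75 × (-0.587786) = 0.440840 substitutions/site.

0.44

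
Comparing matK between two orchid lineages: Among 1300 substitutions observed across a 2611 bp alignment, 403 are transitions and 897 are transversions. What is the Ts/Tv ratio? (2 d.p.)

0.45

R = 403/897 = 0.449275… ≈ 0.45 (to 2 d.p.).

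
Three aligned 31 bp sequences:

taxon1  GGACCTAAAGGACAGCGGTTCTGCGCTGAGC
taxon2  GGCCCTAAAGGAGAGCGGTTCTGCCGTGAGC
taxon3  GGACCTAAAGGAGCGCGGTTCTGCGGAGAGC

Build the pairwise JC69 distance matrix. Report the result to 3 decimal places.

taxon1–taxon2: 4/31 sites differ → p ≈ 0.129032, d = −0.75 ln(1 − 0.172043) = 0.141596 ≈ 0.142.
taxon1–taxon3: 4/31 sites differ → p ≈ 0.129032, d = −0.75 ln(1 − 0.172043) = 0.141596 ≈ 0.142.
taxon2–taxon3: 4/31 sites differ → p ≈ 0.129032, d = −0.75 ln(1 − 0.172043) = 0.141596 ≈ 0.142.

d(taxon1,taxon2) = 0.142, d(taxon1,taxon3) = 0.142, d(taxon2,taxon3) = 0.142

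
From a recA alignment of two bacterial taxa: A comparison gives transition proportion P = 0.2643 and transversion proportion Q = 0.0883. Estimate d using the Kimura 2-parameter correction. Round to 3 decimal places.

Under the Kimura two-parameter model, d = −½ ln(1 − 2P − Q) − ¼ ln(1 − 2Q).
1 − 2P − Q = 0.3831, giving −½ ln(0.3831) = 0.479730.
1 − 2Q = 0.8234, giving −¼ ln(0.8234) = 0.048578.
d = 0.479730 + 0.048578 = 0.528308.

0.528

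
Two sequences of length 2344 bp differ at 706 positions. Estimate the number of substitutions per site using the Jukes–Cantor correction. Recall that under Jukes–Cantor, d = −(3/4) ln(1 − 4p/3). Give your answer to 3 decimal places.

p = 706/2344 ≈ 0.301195.
d = −(3/4) ln(1 − 4p/3) = −0.75 ln(1 − 0.401593) = −0.75 ln(0.598407)
  = −0.75 × (-0.513484) = 0.385113 substitutions/site.

0.385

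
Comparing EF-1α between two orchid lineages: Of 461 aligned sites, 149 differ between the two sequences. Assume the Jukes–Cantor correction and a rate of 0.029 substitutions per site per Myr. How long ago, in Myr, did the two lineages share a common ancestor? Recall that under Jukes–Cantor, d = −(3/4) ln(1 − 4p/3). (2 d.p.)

p = 149/461 ≈ 0.32321.
d = −(3/4) ln(1 − 4p/3) = −0.75 ln(1 − 0.430947) = −0.75 ln(0.569053)
  = −0.75 × (-0.563782) = 0.422837 substitutions/site.
Under a molecular clock d = 2μt, so t = d/(2μ) = 0.422837 / (2 × 0.029) = 7.29 Myr.

7.29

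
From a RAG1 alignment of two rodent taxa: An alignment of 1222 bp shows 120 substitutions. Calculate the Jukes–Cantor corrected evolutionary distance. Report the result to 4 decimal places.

p = 120/1222 ≈ 0.0982.
d = −(3/4) ln(1 − 4p/3) = −0.75 ln(1 − 0.130933) = −0.75 ln(0.869067)
  = −0.75 × (-0.140335) = 0.105251 substitutions/site.

0.1053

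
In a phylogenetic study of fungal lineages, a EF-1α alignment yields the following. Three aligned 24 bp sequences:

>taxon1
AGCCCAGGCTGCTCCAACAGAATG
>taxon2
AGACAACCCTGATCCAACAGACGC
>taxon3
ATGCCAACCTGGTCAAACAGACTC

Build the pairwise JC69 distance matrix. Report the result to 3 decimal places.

d(taxon1,taxon2) = 0.441, d(taxon1,taxon3) = 0.441, d(taxon2,taxon3) = 0.369

taxon1–taxon2: 8/24 sites differ → p ≈ 0.333333, d = −0.75 ln(1 − 0.444444) = 0.440839 ≈ 0.441.
taxon1–taxon3: 8/24 sites differ → p ≈ 0.333333, d = −0.75 ln(1 − 0.444444) = 0.440839 ≈ 0.441.
taxon2–taxon3: 7/24 sites differ → p ≈ 0.291667, d = −0.75 ln(1 − 0.388889) = 0.369358 ≈ 0.369.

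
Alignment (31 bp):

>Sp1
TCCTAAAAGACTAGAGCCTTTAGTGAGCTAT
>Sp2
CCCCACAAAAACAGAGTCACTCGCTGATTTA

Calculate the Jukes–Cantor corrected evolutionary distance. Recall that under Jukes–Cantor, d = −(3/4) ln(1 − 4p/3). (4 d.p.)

0.9853

The sequences differ at 17 of 31 sites, so p = 17/31 ≈ 0.548387.
d = −(3/4) ln(1 − 4p/3) = −0.75 ln(1 − 0.731183) = −0.75 ln(0.268817)
  = −0.75 × (-1.313724) = 0.985293 substitutions/site.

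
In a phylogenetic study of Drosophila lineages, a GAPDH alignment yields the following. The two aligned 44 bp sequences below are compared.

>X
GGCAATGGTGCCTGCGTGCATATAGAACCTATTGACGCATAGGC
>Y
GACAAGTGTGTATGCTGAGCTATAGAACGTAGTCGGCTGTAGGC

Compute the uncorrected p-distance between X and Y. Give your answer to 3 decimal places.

The sequences differ at 18 of 44 positions.
p = 18/44 = 0.409090… ≈ 0.409 (to 3 d.p.).

0.409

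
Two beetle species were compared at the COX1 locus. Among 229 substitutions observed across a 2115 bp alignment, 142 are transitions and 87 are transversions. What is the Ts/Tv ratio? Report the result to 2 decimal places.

R = 142/87 = 1.632183… ≈ 1.63 (to 2 d.p.).

1.63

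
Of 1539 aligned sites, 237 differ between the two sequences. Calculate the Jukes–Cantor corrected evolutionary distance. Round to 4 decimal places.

p = 237/1539 ≈ 0.153996.
d = −(3/4) ln(1 − 4p/3) = −0.75 ln(1 − 0.205328) = −0.75 ln(0.794672)
  = −0.75 × (-0.229826) = 0.172370 substitutions/site.

0.1724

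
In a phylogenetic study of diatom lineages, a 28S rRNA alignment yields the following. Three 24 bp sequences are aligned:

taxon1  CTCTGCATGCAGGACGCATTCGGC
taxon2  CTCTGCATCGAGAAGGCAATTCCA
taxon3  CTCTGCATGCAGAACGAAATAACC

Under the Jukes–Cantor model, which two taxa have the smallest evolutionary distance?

taxon1–taxon2: 9/24 differ, p = 0.375, d = 0.520.
taxon1–taxon3: 6/24 differ, p = 0.250, d = 0.304.
taxon2–taxon3: 7/24 differ, p = 0.292, d = 0.369.
The smallest distance is between taxon1 and taxon3.

taxon1 and taxon3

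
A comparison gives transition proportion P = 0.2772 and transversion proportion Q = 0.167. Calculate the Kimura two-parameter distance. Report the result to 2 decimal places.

0.74

Under the Kimura two-parameter model, d = −½ ln(1 − 2P − Q) − ¼ ln(1 − 2Q).
1 − 2P − Q = 0.2786, giving −½ ln(0.2786) = 0.638989.
1 − 2Q = 0.666, giving −¼ ln(0.666) = 0.101616.
d = 0.638989 + 0.101616 = 0.740605.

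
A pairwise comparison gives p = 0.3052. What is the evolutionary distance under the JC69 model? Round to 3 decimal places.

d = −(3/4) ln(1 − 4p/3) = −0.75 ln(1 − 0.406933) = −0.75 ln(0.593067)
  = −0.75 × (-0.522448) = 0.391836 substitutions/site.

0.392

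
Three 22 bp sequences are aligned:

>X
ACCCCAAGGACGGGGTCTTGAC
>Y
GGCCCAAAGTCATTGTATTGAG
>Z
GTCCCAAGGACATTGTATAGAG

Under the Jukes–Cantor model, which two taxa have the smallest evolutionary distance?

Y and Z

X–Y: 9/22 differ, p = 0.409, d = 0.591.
X–Z: 8/22 differ, p = 0.364, d = 0.497.
Y–Z: 4/22 differ, p = 0.182, d = 0.208.
The smallest distance is between Y and Z.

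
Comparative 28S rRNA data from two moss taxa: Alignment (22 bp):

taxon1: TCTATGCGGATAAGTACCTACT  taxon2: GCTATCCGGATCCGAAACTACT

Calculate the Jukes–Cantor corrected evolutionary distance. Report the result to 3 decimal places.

0.339

The sequences differ at 6 of 22 sites (1, 6, 12, 13, 15, 17), so p = 6/22 ≈ 0.272727.
d = −(3/4) ln(1 − 4p/3) = −0.75 ln(1 − 0.363636) = −0.75 ln(0.636364)
  = −0.75 × (-0.451985) = 0.338989 substitutions/site.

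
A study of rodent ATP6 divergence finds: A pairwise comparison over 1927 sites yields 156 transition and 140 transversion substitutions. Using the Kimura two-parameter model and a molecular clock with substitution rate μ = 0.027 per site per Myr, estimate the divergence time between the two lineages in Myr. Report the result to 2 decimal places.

P = 156/1927 ≈ 0.080955 and Q = 140/1927 ≈ 0.072652.
Under the Kimura two-parameter model, d = −½ ln(1 − 2P − Q) − ¼ ln(1 − 2Q).
1 − 2P − Q = 0.765438, giving −½ ln(0.765438) = 0.133654.
1 − 2Q = 0.854696, giving −¼ ln(0.854696) = 0.039252.
d = 0.133654 + 0.039252 = 0.172906.
Under a molecular clock d = 2μt, so t = d/(2μ) = 0.172906 / (2 × 0.027) = 3.20 Myr.

3.20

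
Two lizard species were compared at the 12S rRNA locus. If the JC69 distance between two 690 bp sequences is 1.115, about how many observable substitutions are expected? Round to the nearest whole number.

400

Invert JC69: p = (3/4)(1 − e^(−4d/3)) = 0.75 × (1 − e^(-1.486667)) = 0.75 × (1 − 0.226125) = 0.580406.
Expected differing sites = pL ≈ 0.580406 × 690 = 400.48014 ≈ 400.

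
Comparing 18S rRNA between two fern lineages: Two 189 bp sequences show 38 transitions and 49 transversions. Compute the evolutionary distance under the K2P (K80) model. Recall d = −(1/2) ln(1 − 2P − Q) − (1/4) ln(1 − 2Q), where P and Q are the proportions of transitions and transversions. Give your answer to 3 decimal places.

0.724

P = 38/189 ≈ 0.201058 and Q = 49/189 ≈ 0.259259.
Under the Kimura two-parameter model, d = −½ ln(1 − 2P − Q) − ¼ ln(1 − 2Q).
1 − 2P − Q = 0.338625, giving −½ ln(0.338625) = 0.541431.
1 − 2Q = 0.481482, giving −¼ ln(0.481482) = 0.182722.
d = 0.541431 + 0.182722 = 0.724153.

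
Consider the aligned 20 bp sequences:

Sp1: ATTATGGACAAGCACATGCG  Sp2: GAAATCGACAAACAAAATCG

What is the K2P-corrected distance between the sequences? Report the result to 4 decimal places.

Of 20 sites, 2 differences are transitions and 6 are transversions, so P = 2/20 = 0.1 and Q = 6/20 = 0.3.
Under the Kimura two-parameter model, d = −½ ln(1 − 2P − Q) − ¼ ln(1 − 2Q).
1 − 2P − Q = 0.5, giving −½ ln(0.5) = 0.346574.
1 − 2Q = 0.4, giving −¼ ln(0.4) = 0.229073.
d = 0.346574 + 0.229073 = 0.575647.

0.5756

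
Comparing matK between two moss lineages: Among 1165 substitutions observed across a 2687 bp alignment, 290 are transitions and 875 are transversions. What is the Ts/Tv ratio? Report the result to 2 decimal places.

0.33

R = 290/875 = 0.331428… ≈ 0.33 (to 2 d.p.).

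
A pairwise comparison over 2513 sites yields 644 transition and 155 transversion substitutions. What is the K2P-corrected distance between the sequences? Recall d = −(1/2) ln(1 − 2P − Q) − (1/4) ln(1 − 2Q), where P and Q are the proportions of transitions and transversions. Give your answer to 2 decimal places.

P = 644/2513 ≈ 0.256267 and Q = 155/2513 ≈ 0.061679.
Under the Kimura two-parameter model, d = −½ ln(1 − 2P − Q) − ¼ ln(1 − 2Q).
1 − 2P − Q = 0.425787, giving −½ ln(0.425787) = 0.426908.
1 − 2Q = 0.876642, giving −¼ ln(0.876642) = 0.032914.
d = 0.426908 + 0.032914 = 0.459822.

0.46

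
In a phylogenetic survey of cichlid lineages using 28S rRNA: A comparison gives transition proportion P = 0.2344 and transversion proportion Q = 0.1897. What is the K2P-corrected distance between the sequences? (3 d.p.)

0.656

Under the Kimura two-parameter model, d = −½ ln(1 − 2P − Q) − ¼ ln(1 − 2Q).
1 − 2P − Q = 0.3415, giving −½ ln(0.3415) = 0.537204.
1 − 2Q = 0.6206, giving −¼ ln(0.6206) = 0.119267.
d = 0.537204 + 0.119267 = 0.656471.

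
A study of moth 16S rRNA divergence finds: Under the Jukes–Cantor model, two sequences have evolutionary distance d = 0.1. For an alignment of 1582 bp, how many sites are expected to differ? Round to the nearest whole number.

148

Invert JC69: p = (3/4)(1 − e^(−4d/3)) = 0.75 × (1 − e^(-0.133333)) = 0.75 × (1 − 0.875174) = 0.093620.
Expected differing sites = pL ≈ 0.093620 × 1582 = 148.10684 ≈ 148.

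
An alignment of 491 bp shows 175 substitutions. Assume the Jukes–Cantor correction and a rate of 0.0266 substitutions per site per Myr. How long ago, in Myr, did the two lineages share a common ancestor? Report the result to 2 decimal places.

p = 175/491 ≈ 0.356415.
d = −(3/4) ln(1 − 4p/3) = −0.75 ln(1 − 0.47522) = −0.75 ln(0.52478)
  = −0.75 × (-0.644776) = 0.483582 substitutions/site.
Under a molecular clock d = 2μt, so t = d/(2μ) = 0.483582 / (2 × 0.0266) = 9.09 Myr.

9.09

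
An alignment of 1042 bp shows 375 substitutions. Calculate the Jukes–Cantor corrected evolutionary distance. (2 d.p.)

0.49

p = 375/1042 ≈ 0.359885.
d = −(3/4) ln(1 − 4p/3) = −0.75 ln(1 − 0.479847) = −0.75 ln(0.520153)
  = −0.75 × (-0.653632) = 0.490224 substitutions/site.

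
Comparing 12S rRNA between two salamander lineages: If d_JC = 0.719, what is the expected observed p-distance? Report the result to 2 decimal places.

0.46

p = (3/4)(1 − e^(−4d/3)) = 0.75 × (1 − e^(-0.958667)) = 0.75 × (1 − 0.383404) = 0.462447.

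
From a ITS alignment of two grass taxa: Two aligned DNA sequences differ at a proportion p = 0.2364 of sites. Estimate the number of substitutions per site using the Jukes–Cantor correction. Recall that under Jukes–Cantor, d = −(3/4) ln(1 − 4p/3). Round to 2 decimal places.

d = −(3/4) ln(1 − 4p/3) = −0.75 ln(1 − 0.3152) = −0.75 ln(0.6848)
  = −0.75 × (-0.378628) = 0.283971 substitutions/site.

0.28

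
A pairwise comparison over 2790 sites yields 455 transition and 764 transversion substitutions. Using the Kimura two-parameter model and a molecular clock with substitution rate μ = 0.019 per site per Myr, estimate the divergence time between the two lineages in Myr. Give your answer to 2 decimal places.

17.28

P = 455/2790 ≈ 0.163082 and Q = 764/2790 ≈ 0.273835.
Under the Kimura two-parameter model, d = −½ ln(1 − 2P − Q) − ¼ ln(1 − 2Q).
1 − 2P − Q = 0.400001, giving −½ ln(0.400001) = 0.458144.
1 − 2Q = 0.45233, giving −¼ ln(0.45233) = 0.198336.
d = 0.458144 + 0.198336 = 0.656480.
Under a molecular clock d = 2μt, so t = d/(2μ) = 0.656480 / (2 × 0.019) = 17.28 Myr.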